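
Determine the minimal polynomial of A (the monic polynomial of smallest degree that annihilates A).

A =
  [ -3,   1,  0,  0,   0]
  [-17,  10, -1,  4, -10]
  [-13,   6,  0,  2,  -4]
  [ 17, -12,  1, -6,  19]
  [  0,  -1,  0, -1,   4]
x^3 - 3*x^2 + 3*x - 1

The characteristic polynomial is χ_A(x) = (x - 1)^5, so the eigenvalues are known. The minimal polynomial is
  m_A(x) = Π_λ (x − λ)^{k_λ}
where k_λ is the size of the *largest* Jordan block for λ (equivalently, the smallest k with (A − λI)^k v = 0 for every generalised eigenvector v of λ).

  λ = 1: largest Jordan block has size 3, contributing (x − 1)^3

So m_A(x) = (x - 1)^3 = x^3 - 3*x^2 + 3*x - 1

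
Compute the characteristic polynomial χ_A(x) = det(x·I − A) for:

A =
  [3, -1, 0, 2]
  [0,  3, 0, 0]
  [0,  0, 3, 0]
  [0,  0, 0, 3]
x^4 - 12*x^3 + 54*x^2 - 108*x + 81

Expanding det(x·I − A) (e.g. by cofactor expansion or by noting that A is similar to its Jordan form J, which has the same characteristic polynomial as A) gives
  χ_A(x) = x^4 - 12*x^3 + 54*x^2 - 108*x + 81
which factors as (x - 3)^4. The eigenvalues (with algebraic multiplicities) are λ = 3 with multiplicity 4.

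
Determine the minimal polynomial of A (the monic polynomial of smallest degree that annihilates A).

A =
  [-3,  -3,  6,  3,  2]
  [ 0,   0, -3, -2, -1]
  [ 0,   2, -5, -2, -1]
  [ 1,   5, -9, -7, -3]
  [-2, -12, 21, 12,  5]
x^2 + 4*x + 4

The characteristic polynomial is χ_A(x) = (x + 2)^5, so the eigenvalues are known. The minimal polynomial is
  m_A(x) = Π_λ (x − λ)^{k_λ}
where k_λ is the size of the *largest* Jordan block for λ (equivalently, the smallest k with (A − λI)^k v = 0 for every generalised eigenvector v of λ).

  λ = -2: largest Jordan block has size 2, contributing (x + 2)^2

So m_A(x) = (x + 2)^2 = x^2 + 4*x + 4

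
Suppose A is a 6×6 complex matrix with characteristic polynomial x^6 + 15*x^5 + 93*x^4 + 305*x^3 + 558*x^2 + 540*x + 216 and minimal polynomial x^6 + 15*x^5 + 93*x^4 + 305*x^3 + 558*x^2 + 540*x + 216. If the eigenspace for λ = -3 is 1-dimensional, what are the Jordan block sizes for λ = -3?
Block sizes for λ = -3: [3]

Step 1 — from the characteristic polynomial, algebraic multiplicity of λ = -3 is 3. From dim ker(A − (-3)·I) = 1, there are exactly 1 Jordan blocks for λ = -3.
Step 2 — from the minimal polynomial, the factor (x + 3)^3 tells us the largest block for λ = -3 has size 3.
Step 3 — with total size 3, 1 blocks, and largest block 3, the block sizes (in nonincreasing order) are [3].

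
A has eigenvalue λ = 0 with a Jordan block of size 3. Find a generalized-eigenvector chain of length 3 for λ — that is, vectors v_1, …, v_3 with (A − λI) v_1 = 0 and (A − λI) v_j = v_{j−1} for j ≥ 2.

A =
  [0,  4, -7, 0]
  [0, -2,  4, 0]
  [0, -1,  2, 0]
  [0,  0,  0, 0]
A Jordan chain for λ = 0 of length 3:
v_1 = (-1, 0, 0, 0)ᵀ
v_2 = (4, -2, -1, 0)ᵀ
v_3 = (0, 1, 0, 0)ᵀ

Let N = A − (0)·I. We want v_3 with N^3 v_3 = 0 but N^2 v_3 ≠ 0; then v_{j-1} := N · v_j for j = 3, …, 2.

Pick v_3 = (0, 1, 0, 0)ᵀ.
Then v_2 = N · v_3 = (4, -2, -1, 0)ᵀ.
Then v_1 = N · v_2 = (-1, 0, 0, 0)ᵀ.

Sanity check: (A − (0)·I) v_1 = (0, 0, 0, 0)ᵀ = 0. ✓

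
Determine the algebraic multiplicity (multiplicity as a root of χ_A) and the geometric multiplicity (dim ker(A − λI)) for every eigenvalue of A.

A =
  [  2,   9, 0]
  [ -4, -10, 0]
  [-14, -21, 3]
λ = -4: alg = 2, geom = 1; λ = 3: alg = 1, geom = 1

Step 1 — factor the characteristic polynomial to read off the algebraic multiplicities:
  χ_A(x) = (x - 3)*(x + 4)^2

Step 2 — compute geometric multiplicities via the rank-nullity identity g(λ) = n − rank(A − λI):
  rank(A − (-4)·I) = 2, so dim ker(A − (-4)·I) = n − 2 = 1
  rank(A − (3)·I) = 2, so dim ker(A − (3)·I) = n − 2 = 1

Summary:
  λ = -4: algebraic multiplicity = 2, geometric multiplicity = 1
  λ = 3: algebraic multiplicity = 1, geometric multiplicity = 1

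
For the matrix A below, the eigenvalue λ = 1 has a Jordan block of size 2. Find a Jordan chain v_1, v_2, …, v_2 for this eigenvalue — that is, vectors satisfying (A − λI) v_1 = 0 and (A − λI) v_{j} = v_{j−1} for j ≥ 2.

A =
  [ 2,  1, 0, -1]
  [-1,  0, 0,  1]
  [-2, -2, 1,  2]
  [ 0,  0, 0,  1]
A Jordan chain for λ = 1 of length 2:
v_1 = (1, -1, -2, 0)ᵀ
v_2 = (1, 0, 0, 0)ᵀ

Let N = A − (1)·I. We want v_2 with N^2 v_2 = 0 but N^1 v_2 ≠ 0; then v_{j-1} := N · v_j for j = 2, …, 2.

Pick v_2 = (1, 0, 0, 0)ᵀ.
Then v_1 = N · v_2 = (1, -1, -2, 0)ᵀ.

Sanity check: (A − (1)·I) v_1 = (0, 0, 0, 0)ᵀ = 0. ✓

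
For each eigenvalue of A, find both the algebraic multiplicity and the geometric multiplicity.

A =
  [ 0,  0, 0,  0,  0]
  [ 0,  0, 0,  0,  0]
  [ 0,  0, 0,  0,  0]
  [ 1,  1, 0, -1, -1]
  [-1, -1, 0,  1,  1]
λ = 0: alg = 5, geom = 4

Step 1 — factor the characteristic polynomial to read off the algebraic multiplicities:
  χ_A(x) = x^5

Step 2 — compute geometric multiplicities via the rank-nullity identity g(λ) = n − rank(A − λI):
  rank(A − (0)·I) = 1, so dim ker(A − (0)·I) = n − 1 = 4

Summary:
  λ = 0: algebraic multiplicity = 5, geometric multiplicity = 4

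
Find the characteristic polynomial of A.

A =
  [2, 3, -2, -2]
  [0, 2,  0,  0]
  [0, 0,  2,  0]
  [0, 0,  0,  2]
x^4 - 8*x^3 + 24*x^2 - 32*x + 16

Expanding det(x·I − A) (e.g. by cofactor expansion or by noting that A is similar to its Jordan form J, which has the same characteristic polynomial as A) gives
  χ_A(x) = x^4 - 8*x^3 + 24*x^2 - 32*x + 16
which factors as (x - 2)^4. The eigenvalues (with algebraic multiplicities) are λ = 2 with multiplicity 4.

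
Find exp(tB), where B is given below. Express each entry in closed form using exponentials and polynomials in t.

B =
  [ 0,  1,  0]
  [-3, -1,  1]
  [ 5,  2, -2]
e^{tB} =
  [-t^2*exp(-t) + t*exp(-t) + exp(-t), t^2*exp(-t)/2 + t*exp(-t), t^2*exp(-t)/2]
  [t^2*exp(-t) - 3*t*exp(-t), -t^2*exp(-t)/2 + exp(-t), -t^2*exp(-t)/2 + t*exp(-t)]
  [-3*t^2*exp(-t) + 5*t*exp(-t), 3*t^2*exp(-t)/2 + 2*t*exp(-t), 3*t^2*exp(-t)/2 - t*exp(-t) + exp(-t)]

Strategy: write B = P · J · P⁻¹ where J is a Jordan canonical form, so e^{tB} = P · e^{tJ} · P⁻¹, and e^{tJ} can be computed block-by-block.

B has Jordan form
J =
  [-1,  1,  0]
  [ 0, -1,  1]
  [ 0,  0, -1]
(up to reordering of blocks).

Per-block formulas:
  For a 3×3 Jordan block J_3(-1): exp(t · J_3(-1)) = e^(-1t)·(I + t·N + (t^2/2)·N^2), where N is the 3×3 nilpotent shift.

After assembling e^{tJ} and conjugating by P, we get:

e^{tB} =
  [-t^2*exp(-t) + t*exp(-t) + exp(-t), t^2*exp(-t)/2 + t*exp(-t), t^2*exp(-t)/2]
  [t^2*exp(-t) - 3*t*exp(-t), -t^2*exp(-t)/2 + exp(-t), -t^2*exp(-t)/2 + t*exp(-t)]
  [-3*t^2*exp(-t) + 5*t*exp(-t), 3*t^2*exp(-t)/2 + 2*t*exp(-t), 3*t^2*exp(-t)/2 - t*exp(-t) + exp(-t)]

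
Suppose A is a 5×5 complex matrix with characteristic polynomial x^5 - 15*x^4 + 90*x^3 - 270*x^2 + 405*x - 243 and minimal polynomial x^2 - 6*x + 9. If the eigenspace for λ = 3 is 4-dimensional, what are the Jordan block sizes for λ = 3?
Block sizes for λ = 3: [2, 1, 1, 1]

Step 1 — from the characteristic polynomial, algebraic multiplicity of λ = 3 is 5. From dim ker(A − (3)·I) = 4, there are exactly 4 Jordan blocks for λ = 3.
Step 2 — from the minimal polynomial, the factor (x − 3)^2 tells us the largest block for λ = 3 has size 2.
Step 3 — with total size 5, 4 blocks, and largest block 2, the block sizes (in nonincreasing order) are [2, 1, 1, 1].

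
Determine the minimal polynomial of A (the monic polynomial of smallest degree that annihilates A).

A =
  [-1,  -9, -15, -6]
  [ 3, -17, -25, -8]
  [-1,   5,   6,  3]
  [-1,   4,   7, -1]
x^4 + 13*x^3 + 63*x^2 + 135*x + 108

The characteristic polynomial is χ_A(x) = (x + 3)^3*(x + 4), so the eigenvalues are known. The minimal polynomial is
  m_A(x) = Π_λ (x − λ)^{k_λ}
where k_λ is the size of the *largest* Jordan block for λ (equivalently, the smallest k with (A − λI)^k v = 0 for every generalised eigenvector v of λ).

  λ = -4: largest Jordan block has size 1, contributing (x + 4)
  λ = -3: largest Jordan block has size 3, contributing (x + 3)^3

So m_A(x) = (x + 3)^3*(x + 4) = x^4 + 13*x^3 + 63*x^2 + 135*x + 108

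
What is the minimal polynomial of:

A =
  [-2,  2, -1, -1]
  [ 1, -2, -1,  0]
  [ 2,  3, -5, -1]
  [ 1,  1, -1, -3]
x^2 + 6*x + 9

The characteristic polynomial is χ_A(x) = (x + 3)^4, so the eigenvalues are known. The minimal polynomial is
  m_A(x) = Π_λ (x − λ)^{k_λ}
where k_λ is the size of the *largest* Jordan block for λ (equivalently, the smallest k with (A − λI)^k v = 0 for every generalised eigenvector v of λ).

  λ = -3: largest Jordan block has size 2, contributing (x + 3)^2

So m_A(x) = (x + 3)^2 = x^2 + 6*x + 9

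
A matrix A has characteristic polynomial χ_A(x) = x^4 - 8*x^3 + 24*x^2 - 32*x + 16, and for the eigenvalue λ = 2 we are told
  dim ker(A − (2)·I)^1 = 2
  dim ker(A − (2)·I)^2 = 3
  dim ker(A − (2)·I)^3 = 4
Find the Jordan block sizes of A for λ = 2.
Block sizes for λ = 2: [3, 1]

From the dimensions of kernels of powers, the number of Jordan blocks of size at least j is d_j − d_{j−1} where d_j = dim ker(N^j) (with d_0 = 0). Computing the differences gives [2, 1, 1].
The number of blocks of size exactly k is (#blocks of size ≥ k) − (#blocks of size ≥ k + 1), so the partition is: 1 block(s) of size 1, 1 block(s) of size 3.
In nonincreasing order the block sizes are [3, 1].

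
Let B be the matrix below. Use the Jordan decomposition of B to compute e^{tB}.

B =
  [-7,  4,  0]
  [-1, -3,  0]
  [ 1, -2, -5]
e^{tB} =
  [-2*t*exp(-5*t) + exp(-5*t), 4*t*exp(-5*t), 0]
  [-t*exp(-5*t), 2*t*exp(-5*t) + exp(-5*t), 0]
  [t*exp(-5*t), -2*t*exp(-5*t), exp(-5*t)]

Strategy: write B = P · J · P⁻¹ where J is a Jordan canonical form, so e^{tB} = P · e^{tJ} · P⁻¹, and e^{tJ} can be computed block-by-block.

B has Jordan form
J =
  [-5,  1,  0]
  [ 0, -5,  0]
  [ 0,  0, -5]
(up to reordering of blocks).

Per-block formulas:
  For a 1×1 block at λ = -5: exp(t · [-5]) = [e^(-5t)].
  For a 2×2 Jordan block J_2(-5): exp(t · J_2(-5)) = e^(-5t)·(I + t·N), where N is the 2×2 nilpotent shift.

After assembling e^{tJ} and conjugating by P, we get:

e^{tB} =
  [-2*t*exp(-5*t) + exp(-5*t), 4*t*exp(-5*t), 0]
  [-t*exp(-5*t), 2*t*exp(-5*t) + exp(-5*t), 0]
  [t*exp(-5*t), -2*t*exp(-5*t), exp(-5*t)]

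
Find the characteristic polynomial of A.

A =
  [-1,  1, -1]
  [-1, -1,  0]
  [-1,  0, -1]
x^3 + 3*x^2 + 3*x + 1

Expanding det(x·I − A) (e.g. by cofactor expansion or by noting that A is similar to its Jordan form J, which has the same characteristic polynomial as A) gives
  χ_A(x) = x^3 + 3*x^2 + 3*x + 1
which factors as (x + 1)^3. The eigenvalues (with algebraic multiplicities) are λ = -1 with multiplicity 3.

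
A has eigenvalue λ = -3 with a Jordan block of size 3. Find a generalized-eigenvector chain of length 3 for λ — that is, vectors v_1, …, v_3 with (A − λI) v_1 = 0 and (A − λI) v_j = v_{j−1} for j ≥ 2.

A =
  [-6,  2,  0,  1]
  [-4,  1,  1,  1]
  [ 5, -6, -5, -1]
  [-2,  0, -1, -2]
A Jordan chain for λ = -3 of length 3:
v_1 = (-1, -1, 1, -1)ᵀ
v_2 = (-3, -4, 5, -2)ᵀ
v_3 = (1, 0, 0, 0)ᵀ

Let N = A − (-3)·I. We want v_3 with N^3 v_3 = 0 but N^2 v_3 ≠ 0; then v_{j-1} := N · v_j for j = 3, …, 2.

Pick v_3 = (1, 0, 0, 0)ᵀ.
Then v_2 = N · v_3 = (-3, -4, 5, -2)ᵀ.
Then v_1 = N · v_2 = (-1, -1, 1, -1)ᵀ.

Sanity check: (A − (-3)·I) v_1 = (0, 0, 0, 0)ᵀ = 0. ✓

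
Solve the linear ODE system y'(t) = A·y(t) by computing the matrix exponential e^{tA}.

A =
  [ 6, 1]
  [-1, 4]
e^{tA} =
  [t*exp(5*t) + exp(5*t), t*exp(5*t)]
  [-t*exp(5*t), -t*exp(5*t) + exp(5*t)]

Strategy: write A = P · J · P⁻¹ where J is a Jordan canonical form, so e^{tA} = P · e^{tJ} · P⁻¹, and e^{tJ} can be computed block-by-block.

A has Jordan form
J =
  [5, 1]
  [0, 5]
(up to reordering of blocks).

Per-block formulas:
  For a 2×2 Jordan block J_2(5): exp(t · J_2(5)) = e^(5t)·(I + t·N), where N is the 2×2 nilpotent shift.

After assembling e^{tJ} and conjugating by P, we get:

e^{tA} =
  [t*exp(5*t) + exp(5*t), t*exp(5*t)]
  [-t*exp(5*t), -t*exp(5*t) + exp(5*t)]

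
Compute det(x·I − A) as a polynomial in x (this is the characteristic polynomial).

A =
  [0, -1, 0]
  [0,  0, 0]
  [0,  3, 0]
x^3

Expanding det(x·I − A) (e.g. by cofactor expansion or by noting that A is similar to its Jordan form J, which has the same characteristic polynomial as A) gives
  χ_A(x) = x^3
which factors as x^3. The eigenvalues (with algebraic multiplicities) are λ = 0 with multiplicity 3.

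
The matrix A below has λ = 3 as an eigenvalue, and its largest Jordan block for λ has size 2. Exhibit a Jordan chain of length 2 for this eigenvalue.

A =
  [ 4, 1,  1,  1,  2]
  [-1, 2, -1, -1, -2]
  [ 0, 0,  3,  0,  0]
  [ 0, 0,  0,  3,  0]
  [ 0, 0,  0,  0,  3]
A Jordan chain for λ = 3 of length 2:
v_1 = (1, -1, 0, 0, 0)ᵀ
v_2 = (1, 0, 0, 0, 0)ᵀ

Let N = A − (3)·I. We want v_2 with N^2 v_2 = 0 but N^1 v_2 ≠ 0; then v_{j-1} := N · v_j for j = 2, …, 2.

Pick v_2 = (1, 0, 0, 0, 0)ᵀ.
Then v_1 = N · v_2 = (1, -1, 0, 0, 0)ᵀ.

Sanity check: (A − (3)·I) v_1 = (0, 0, 0, 0, 0)ᵀ = 0. ✓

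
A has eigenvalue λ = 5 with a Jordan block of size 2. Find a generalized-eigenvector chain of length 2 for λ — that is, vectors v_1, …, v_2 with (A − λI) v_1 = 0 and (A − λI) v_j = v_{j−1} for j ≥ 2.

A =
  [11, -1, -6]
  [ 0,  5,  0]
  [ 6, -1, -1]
A Jordan chain for λ = 5 of length 2:
v_1 = (6, 0, 6)ᵀ
v_2 = (1, 0, 0)ᵀ

Let N = A − (5)·I. We want v_2 with N^2 v_2 = 0 but N^1 v_2 ≠ 0; then v_{j-1} := N · v_j for j = 2, …, 2.

Pick v_2 = (1, 0, 0)ᵀ.
Then v_1 = N · v_2 = (6, 0, 6)ᵀ.

Sanity check: (A − (5)·I) v_1 = (0, 0, 0)ᵀ = 0. ✓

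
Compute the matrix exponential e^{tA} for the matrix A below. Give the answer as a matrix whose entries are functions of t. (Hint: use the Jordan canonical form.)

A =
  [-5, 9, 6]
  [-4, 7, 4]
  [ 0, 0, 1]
e^{tA} =
  [-6*t*exp(t) + exp(t), 9*t*exp(t), 6*t*exp(t)]
  [-4*t*exp(t), 6*t*exp(t) + exp(t), 4*t*exp(t)]
  [0, 0, exp(t)]

Strategy: write A = P · J · P⁻¹ where J is a Jordan canonical form, so e^{tA} = P · e^{tJ} · P⁻¹, and e^{tJ} can be computed block-by-block.

A has Jordan form
J =
  [1, 1, 0]
  [0, 1, 0]
  [0, 0, 1]
(up to reordering of blocks).

Per-block formulas:
  For a 1×1 block at λ = 1: exp(t · [1]) = [e^(1t)].
  For a 2×2 Jordan block J_2(1): exp(t · J_2(1)) = e^(1t)·(I + t·N), where N is the 2×2 nilpotent shift.

After assembling e^{tJ} and conjugating by P, we get:

e^{tA} =
  [-6*t*exp(t) + exp(t), 9*t*exp(t), 6*t*exp(t)]
  [-4*t*exp(t), 6*t*exp(t) + exp(t), 4*t*exp(t)]
  [0, 0, exp(t)]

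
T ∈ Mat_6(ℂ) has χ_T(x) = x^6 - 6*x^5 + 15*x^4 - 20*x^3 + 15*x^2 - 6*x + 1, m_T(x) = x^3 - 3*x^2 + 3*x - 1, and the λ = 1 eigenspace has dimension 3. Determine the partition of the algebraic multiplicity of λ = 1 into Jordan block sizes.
Block sizes for λ = 1: [3, 2, 1]

Step 1 — from the characteristic polynomial, algebraic multiplicity of λ = 1 is 6. From dim ker(T − (1)·I) = 3, there are exactly 3 Jordan blocks for λ = 1.
Step 2 — from the minimal polynomial, the factor (x − 1)^3 tells us the largest block for λ = 1 has size 3.
Step 3 — with total size 6, 3 blocks, and largest block 3, the block sizes (in nonincreasing order) are [3, 2, 1].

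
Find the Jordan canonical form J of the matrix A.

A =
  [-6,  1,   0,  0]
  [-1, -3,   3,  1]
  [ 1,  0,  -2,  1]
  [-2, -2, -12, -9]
J_3(-5) ⊕ J_1(-5)

The characteristic polynomial is
  det(x·I − A) = x^4 + 20*x^3 + 150*x^2 + 500*x + 625 = (x + 5)^4

Eigenvalues and multiplicities (the geometric multiplicity of λ is n − rank(A − λI), which equals the number of Jordan blocks for λ):
  λ = -5: algebraic multiplicity = 4, geometric multiplicity = 2

Determining the block sizes for each eigenvalue:
  λ = -5: with am = 4 and gm = 2, the partition is not yet determined (e.g. several partitions of 4 into 2 parts exist). Let N = A − (-5)·I. Computing rank(N^1) = 2, rank(N^2) = 1, rank(N^3) = 0; the number of blocks of size ≥ j is rank(N^{j−1}) − rank(N^j), giving [2, 1, 1]. So we have 1 block(s) of size 3, 1 block(s) of size 1 → block sizes [3, 1]

Assembling the blocks gives a Jordan form
J =
  [-5,  1,  0,  0]
  [ 0, -5,  1,  0]
  [ 0,  0, -5,  0]
  [ 0,  0,  0, -5]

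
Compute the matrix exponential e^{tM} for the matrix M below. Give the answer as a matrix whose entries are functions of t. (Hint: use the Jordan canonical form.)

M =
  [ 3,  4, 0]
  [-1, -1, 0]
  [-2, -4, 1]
e^{tM} =
  [2*t*exp(t) + exp(t), 4*t*exp(t), 0]
  [-t*exp(t), -2*t*exp(t) + exp(t), 0]
  [-2*t*exp(t), -4*t*exp(t), exp(t)]

Strategy: write M = P · J · P⁻¹ where J is a Jordan canonical form, so e^{tM} = P · e^{tJ} · P⁻¹, and e^{tJ} can be computed block-by-block.

M has Jordan form
J =
  [1, 1, 0]
  [0, 1, 0]
  [0, 0, 1]
(up to reordering of blocks).

Per-block formulas:
  For a 2×2 Jordan block J_2(1): exp(t · J_2(1)) = e^(1t)·(I + t·N), where N is the 2×2 nilpotent shift.
  For a 1×1 block at λ = 1: exp(t · [1]) = [e^(1t)].

After assembling e^{tJ} and conjugating by P, we get:

e^{tM} =
  [2*t*exp(t) + exp(t), 4*t*exp(t), 0]
  [-t*exp(t), -2*t*exp(t) + exp(t), 0]
  [-2*t*exp(t), -4*t*exp(t), exp(t)]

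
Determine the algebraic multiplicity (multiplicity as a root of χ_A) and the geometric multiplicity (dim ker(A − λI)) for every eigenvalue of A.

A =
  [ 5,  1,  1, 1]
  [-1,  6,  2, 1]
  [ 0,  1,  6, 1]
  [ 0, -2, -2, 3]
λ = 5: alg = 4, geom = 2

Step 1 — factor the characteristic polynomial to read off the algebraic multiplicities:
  χ_A(x) = (x - 5)^4

Step 2 — compute geometric multiplicities via the rank-nullity identity g(λ) = n − rank(A − λI):
  rank(A − (5)·I) = 2, so dim ker(A − (5)·I) = n − 2 = 2

Summary:
  λ = 5: algebraic multiplicity = 4, geometric multiplicity = 2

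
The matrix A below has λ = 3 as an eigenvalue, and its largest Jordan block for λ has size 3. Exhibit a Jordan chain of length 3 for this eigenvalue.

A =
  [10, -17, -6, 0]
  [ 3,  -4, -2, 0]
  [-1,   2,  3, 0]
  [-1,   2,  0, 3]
A Jordan chain for λ = 3 of length 3:
v_1 = (4, 2, -1, -1)ᵀ
v_2 = (7, 3, -1, -1)ᵀ
v_3 = (1, 0, 0, 0)ᵀ

Let N = A − (3)·I. We want v_3 with N^3 v_3 = 0 but N^2 v_3 ≠ 0; then v_{j-1} := N · v_j for j = 3, …, 2.

Pick v_3 = (1, 0, 0, 0)ᵀ.
Then v_2 = N · v_3 = (7, 3, -1, -1)ᵀ.
Then v_1 = N · v_2 = (4, 2, -1, -1)ᵀ.

Sanity check: (A − (3)·I) v_1 = (0, 0, 0, 0)ᵀ = 0. ✓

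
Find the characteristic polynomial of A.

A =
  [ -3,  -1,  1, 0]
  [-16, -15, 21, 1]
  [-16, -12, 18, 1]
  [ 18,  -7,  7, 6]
x^4 - 6*x^3 - 27*x^2 + 108*x + 324

Expanding det(x·I − A) (e.g. by cofactor expansion or by noting that A is similar to its Jordan form J, which has the same characteristic polynomial as A) gives
  χ_A(x) = x^4 - 6*x^3 - 27*x^2 + 108*x + 324
which factors as (x - 6)^2*(x + 3)^2. The eigenvalues (with algebraic multiplicities) are λ = -3 with multiplicity 2, λ = 6 with multiplicity 2.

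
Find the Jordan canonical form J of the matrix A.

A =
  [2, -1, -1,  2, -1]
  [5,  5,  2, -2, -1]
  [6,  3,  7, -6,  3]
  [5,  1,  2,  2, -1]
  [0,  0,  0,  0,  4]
J_3(4) ⊕ J_1(4) ⊕ J_1(4)

The characteristic polynomial is
  det(x·I − A) = x^5 - 20*x^4 + 160*x^3 - 640*x^2 + 1280*x - 1024 = (x - 4)^5

Eigenvalues and multiplicities (the geometric multiplicity of λ is n − rank(A − λI), which equals the number of Jordan blocks for λ):
  λ = 4: algebraic multiplicity = 5, geometric multiplicity = 3

Determining the block sizes for each eigenvalue:
  λ = 4: with am = 5 and gm = 3, the partition is not yet determined (e.g. several partitions of 5 into 3 parts exist). Let N = A − (4)·I. Computing rank(N^1) = 2, rank(N^2) = 1, rank(N^3) = 0; the number of blocks of size ≥ j is rank(N^{j−1}) − rank(N^j), giving [3, 1, 1]. So we have 1 block(s) of size 3, 2 block(s) of size 1 → block sizes [3, 1, 1]

Assembling the blocks gives a Jordan form
J =
  [4, 1, 0, 0, 0]
  [0, 4, 1, 0, 0]
  [0, 0, 4, 0, 0]
  [0, 0, 0, 4, 0]
  [0, 0, 0, 0, 4]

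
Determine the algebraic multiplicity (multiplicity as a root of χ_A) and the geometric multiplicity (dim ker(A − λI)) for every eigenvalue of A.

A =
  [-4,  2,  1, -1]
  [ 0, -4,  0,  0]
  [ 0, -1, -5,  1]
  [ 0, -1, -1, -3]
λ = -4: alg = 4, geom = 2

Step 1 — factor the characteristic polynomial to read off the algebraic multiplicities:
  χ_A(x) = (x + 4)^4

Step 2 — compute geometric multiplicities via the rank-nullity identity g(λ) = n − rank(A − λI):
  rank(A − (-4)·I) = 2, so dim ker(A − (-4)·I) = n − 2 = 2

Summary:
  λ = -4: algebraic multiplicity = 4, geometric multiplicity = 2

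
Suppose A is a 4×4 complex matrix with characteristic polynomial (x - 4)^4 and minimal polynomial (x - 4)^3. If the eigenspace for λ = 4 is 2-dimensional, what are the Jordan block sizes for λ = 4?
Block sizes for λ = 4: [3, 1]

Step 1 — from the characteristic polynomial, algebraic multiplicity of λ = 4 is 4. From dim ker(A − (4)·I) = 2, there are exactly 2 Jordan blocks for λ = 4.
Step 2 — from the minimal polynomial, the factor (x − 4)^3 tells us the largest block for λ = 4 has size 3.
Step 3 — with total size 4, 2 blocks, and largest block 3, the block sizes (in nonincreasing order) are [3, 1].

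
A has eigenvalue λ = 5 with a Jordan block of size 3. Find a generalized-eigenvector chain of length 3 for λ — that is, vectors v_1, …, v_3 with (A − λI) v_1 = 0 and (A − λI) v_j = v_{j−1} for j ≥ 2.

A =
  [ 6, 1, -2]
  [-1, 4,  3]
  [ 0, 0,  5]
A Jordan chain for λ = 5 of length 3:
v_1 = (1, -1, 0)ᵀ
v_2 = (-2, 3, 0)ᵀ
v_3 = (0, 0, 1)ᵀ

Let N = A − (5)·I. We want v_3 with N^3 v_3 = 0 but N^2 v_3 ≠ 0; then v_{j-1} := N · v_j for j = 3, …, 2.

Pick v_3 = (0, 0, 1)ᵀ.
Then v_2 = N · v_3 = (-2, 3, 0)ᵀ.
Then v_1 = N · v_2 = (1, -1, 0)ᵀ.

Sanity check: (A − (5)·I) v_1 = (0, 0, 0)ᵀ = 0. ✓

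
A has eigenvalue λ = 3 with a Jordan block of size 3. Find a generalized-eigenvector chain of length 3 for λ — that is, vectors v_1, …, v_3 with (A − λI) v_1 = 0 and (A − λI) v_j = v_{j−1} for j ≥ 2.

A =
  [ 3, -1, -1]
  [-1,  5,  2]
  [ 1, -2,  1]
A Jordan chain for λ = 3 of length 3:
v_1 = (0, 1, -1)ᵀ
v_2 = (-1, 2, -2)ᵀ
v_3 = (0, 1, 0)ᵀ

Let N = A − (3)·I. We want v_3 with N^3 v_3 = 0 but N^2 v_3 ≠ 0; then v_{j-1} := N · v_j for j = 3, …, 2.

Pick v_3 = (0, 1, 0)ᵀ.
Then v_2 = N · v_3 = (-1, 2, -2)ᵀ.
Then v_1 = N · v_2 = (0, 1, -1)ᵀ.

Sanity check: (A − (3)·I) v_1 = (0, 0, 0)ᵀ = 0. ✓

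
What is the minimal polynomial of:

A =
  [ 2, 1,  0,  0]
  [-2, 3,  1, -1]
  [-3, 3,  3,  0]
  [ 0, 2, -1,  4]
x^3 - 9*x^2 + 27*x - 27

The characteristic polynomial is χ_A(x) = (x - 3)^4, so the eigenvalues are known. The minimal polynomial is
  m_A(x) = Π_λ (x − λ)^{k_λ}
where k_λ is the size of the *largest* Jordan block for λ (equivalently, the smallest k with (A − λI)^k v = 0 for every generalised eigenvector v of λ).

  λ = 3: largest Jordan block has size 3, contributing (x − 3)^3

So m_A(x) = (x - 3)^3 = x^3 - 9*x^2 + 27*x - 27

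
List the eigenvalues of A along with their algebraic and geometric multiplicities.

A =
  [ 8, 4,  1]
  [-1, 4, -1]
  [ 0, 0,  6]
λ = 6: alg = 3, geom = 1

Step 1 — factor the characteristic polynomial to read off the algebraic multiplicities:
  χ_A(x) = (x - 6)^3

Step 2 — compute geometric multiplicities via the rank-nullity identity g(λ) = n − rank(A − λI):
  rank(A − (6)·I) = 2, so dim ker(A − (6)·I) = n − 2 = 1

Summary:
  λ = 6: algebraic multiplicity = 3, geometric multiplicity = 1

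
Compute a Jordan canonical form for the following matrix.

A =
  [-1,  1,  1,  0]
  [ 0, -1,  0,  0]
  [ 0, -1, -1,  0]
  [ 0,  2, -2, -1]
J_3(-1) ⊕ J_1(-1)

The characteristic polynomial is
  det(x·I − A) = x^4 + 4*x^3 + 6*x^2 + 4*x + 1 = (x + 1)^4

Eigenvalues and multiplicities (the geometric multiplicity of λ is n − rank(A − λI), which equals the number of Jordan blocks for λ):
  λ = -1: algebraic multiplicity = 4, geometric multiplicity = 2

Determining the block sizes for each eigenvalue:
  λ = -1: with am = 4 and gm = 2, the partition is not yet determined (e.g. several partitions of 4 into 2 parts exist). Let N = A − (-1)·I. Computing rank(N^1) = 2, rank(N^2) = 1, rank(N^3) = 0; the number of blocks of size ≥ j is rank(N^{j−1}) − rank(N^j), giving [2, 1, 1]. So we have 1 block(s) of size 3, 1 block(s) of size 1 → block sizes [3, 1]

Assembling the blocks gives a Jordan form
J =
  [-1,  1,  0,  0]
  [ 0, -1,  1,  0]
  [ 0,  0, -1,  0]
  [ 0,  0,  0, -1]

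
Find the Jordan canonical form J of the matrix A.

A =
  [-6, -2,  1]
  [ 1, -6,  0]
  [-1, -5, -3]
J_3(-5)

The characteristic polynomial is
  det(x·I − A) = x^3 + 15*x^2 + 75*x + 125 = (x + 5)^3

Eigenvalues and multiplicities (the geometric multiplicity of λ is n − rank(A − λI), which equals the number of Jordan blocks for λ):
  λ = -5: algebraic multiplicity = 3, geometric multiplicity = 1

Determining the block sizes for each eigenvalue:
  λ = -5: one block (gm = 1), so the single block has size am = 3 → block sizes [3]

Assembling the blocks gives a Jordan form
J =
  [-5,  1,  0]
  [ 0, -5,  1]
  [ 0,  0, -5]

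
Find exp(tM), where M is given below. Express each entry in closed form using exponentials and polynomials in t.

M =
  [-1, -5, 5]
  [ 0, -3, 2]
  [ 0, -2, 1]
e^{tM} =
  [exp(-t), -5*t*exp(-t), 5*t*exp(-t)]
  [0, -2*t*exp(-t) + exp(-t), 2*t*exp(-t)]
  [0, -2*t*exp(-t), 2*t*exp(-t) + exp(-t)]

Strategy: write M = P · J · P⁻¹ where J is a Jordan canonical form, so e^{tM} = P · e^{tJ} · P⁻¹, and e^{tJ} can be computed block-by-block.

M has Jordan form
J =
  [-1,  1,  0]
  [ 0, -1,  0]
  [ 0,  0, -1]
(up to reordering of blocks).

Per-block formulas:
  For a 2×2 Jordan block J_2(-1): exp(t · J_2(-1)) = e^(-1t)·(I + t·N), where N is the 2×2 nilpotent shift.
  For a 1×1 block at λ = -1: exp(t · [-1]) = [e^(-1t)].

After assembling e^{tJ} and conjugating by P, we get:

e^{tM} =
  [exp(-t), -5*t*exp(-t), 5*t*exp(-t)]
  [0, -2*t*exp(-t) + exp(-t), 2*t*exp(-t)]
  [0, -2*t*exp(-t), 2*t*exp(-t) + exp(-t)]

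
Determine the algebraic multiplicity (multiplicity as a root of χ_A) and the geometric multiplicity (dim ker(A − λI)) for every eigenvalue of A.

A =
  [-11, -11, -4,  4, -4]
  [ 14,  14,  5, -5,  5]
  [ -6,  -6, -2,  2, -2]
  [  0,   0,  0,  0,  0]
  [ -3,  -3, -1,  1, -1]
λ = 0: alg = 5, geom = 3

Step 1 — factor the characteristic polynomial to read off the algebraic multiplicities:
  χ_A(x) = x^5

Step 2 — compute geometric multiplicities via the rank-nullity identity g(λ) = n − rank(A − λI):
  rank(A − (0)·I) = 2, so dim ker(A − (0)·I) = n − 2 = 3

Summary:
  λ = 0: algebraic multiplicity = 5, geometric multiplicity = 3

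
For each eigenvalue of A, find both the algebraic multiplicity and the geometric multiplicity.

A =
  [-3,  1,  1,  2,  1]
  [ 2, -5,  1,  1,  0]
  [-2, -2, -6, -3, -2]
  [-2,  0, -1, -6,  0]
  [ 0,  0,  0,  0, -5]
λ = -5: alg = 5, geom = 3

Step 1 — factor the characteristic polynomial to read off the algebraic multiplicities:
  χ_A(x) = (x + 5)^5

Step 2 — compute geometric multiplicities via the rank-nullity identity g(λ) = n − rank(A − λI):
  rank(A − (-5)·I) = 2, so dim ker(A − (-5)·I) = n − 2 = 3

Summary:
  λ = -5: algebraic multiplicity = 5, geometric multiplicity = 3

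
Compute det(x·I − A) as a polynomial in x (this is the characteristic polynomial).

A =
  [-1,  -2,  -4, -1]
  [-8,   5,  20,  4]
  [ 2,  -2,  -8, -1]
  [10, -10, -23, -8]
x^4 + 12*x^3 + 54*x^2 + 108*x + 81

Expanding det(x·I − A) (e.g. by cofactor expansion or by noting that A is similar to its Jordan form J, which has the same characteristic polynomial as A) gives
  χ_A(x) = x^4 + 12*x^3 + 54*x^2 + 108*x + 81
which factors as (x + 3)^4. The eigenvalues (with algebraic multiplicities) are λ = -3 with multiplicity 4.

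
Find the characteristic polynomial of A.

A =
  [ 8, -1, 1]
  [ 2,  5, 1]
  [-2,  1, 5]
x^3 - 18*x^2 + 108*x - 216

Expanding det(x·I − A) (e.g. by cofactor expansion or by noting that A is similar to its Jordan form J, which has the same characteristic polynomial as A) gives
  χ_A(x) = x^3 - 18*x^2 + 108*x - 216
which factors as (x - 6)^3. The eigenvalues (with algebraic multiplicities) are λ = 6 with multiplicity 3.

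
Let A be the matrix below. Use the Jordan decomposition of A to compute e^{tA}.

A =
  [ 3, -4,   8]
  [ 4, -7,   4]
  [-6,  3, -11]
e^{tA} =
  [8*t*exp(-5*t) + exp(-5*t), -4*t*exp(-5*t), 8*t*exp(-5*t)]
  [4*t*exp(-5*t), -2*t*exp(-5*t) + exp(-5*t), 4*t*exp(-5*t)]
  [-6*t*exp(-5*t), 3*t*exp(-5*t), -6*t*exp(-5*t) + exp(-5*t)]

Strategy: write A = P · J · P⁻¹ where J is a Jordan canonical form, so e^{tA} = P · e^{tJ} · P⁻¹, and e^{tJ} can be computed block-by-block.

A has Jordan form
J =
  [-5,  1,  0]
  [ 0, -5,  0]
  [ 0,  0, -5]
(up to reordering of blocks).

Per-block formulas:
  For a 1×1 block at λ = -5: exp(t · [-5]) = [e^(-5t)].
  For a 2×2 Jordan block J_2(-5): exp(t · J_2(-5)) = e^(-5t)·(I + t·N), where N is the 2×2 nilpotent shift.

After assembling e^{tJ} and conjugating by P, we get:

e^{tA} =
  [8*t*exp(-5*t) + exp(-5*t), -4*t*exp(-5*t), 8*t*exp(-5*t)]
  [4*t*exp(-5*t), -2*t*exp(-5*t) + exp(-5*t), 4*t*exp(-5*t)]
  [-6*t*exp(-5*t), 3*t*exp(-5*t), -6*t*exp(-5*t) + exp(-5*t)]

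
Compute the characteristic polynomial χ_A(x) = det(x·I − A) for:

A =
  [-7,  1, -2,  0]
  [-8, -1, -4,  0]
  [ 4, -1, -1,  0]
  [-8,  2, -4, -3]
x^4 + 12*x^3 + 54*x^2 + 108*x + 81

Expanding det(x·I − A) (e.g. by cofactor expansion or by noting that A is similar to its Jordan form J, which has the same characteristic polynomial as A) gives
  χ_A(x) = x^4 + 12*x^3 + 54*x^2 + 108*x + 81
which factors as (x + 3)^4. The eigenvalues (with algebraic multiplicities) are λ = -3 with multiplicity 4.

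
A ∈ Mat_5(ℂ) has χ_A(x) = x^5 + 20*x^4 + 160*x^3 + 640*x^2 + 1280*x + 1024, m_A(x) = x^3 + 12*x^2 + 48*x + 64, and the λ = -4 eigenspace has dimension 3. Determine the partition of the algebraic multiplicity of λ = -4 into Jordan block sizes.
Block sizes for λ = -4: [3, 1, 1]

Step 1 — from the characteristic polynomial, algebraic multiplicity of λ = -4 is 5. From dim ker(A − (-4)·I) = 3, there are exactly 3 Jordan blocks for λ = -4.
Step 2 — from the minimal polynomial, the factor (x + 4)^3 tells us the largest block for λ = -4 has size 3.
Step 3 — with total size 5, 3 blocks, and largest block 3, the block sizes (in nonincreasing order) are [3, 1, 1].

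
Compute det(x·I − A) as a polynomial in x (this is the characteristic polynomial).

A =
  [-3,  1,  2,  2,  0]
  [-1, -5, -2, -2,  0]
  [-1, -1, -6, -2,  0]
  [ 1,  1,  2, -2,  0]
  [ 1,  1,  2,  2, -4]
x^5 + 20*x^4 + 160*x^3 + 640*x^2 + 1280*x + 1024

Expanding det(x·I − A) (e.g. by cofactor expansion or by noting that A is similar to its Jordan form J, which has the same characteristic polynomial as A) gives
  χ_A(x) = x^5 + 20*x^4 + 160*x^3 + 640*x^2 + 1280*x + 1024
which factors as (x + 4)^5. The eigenvalues (with algebraic multiplicities) are λ = -4 with multiplicity 5.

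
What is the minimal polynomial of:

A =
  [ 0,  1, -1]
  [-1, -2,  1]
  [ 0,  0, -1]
x^2 + 2*x + 1

The characteristic polynomial is χ_A(x) = (x + 1)^3, so the eigenvalues are known. The minimal polynomial is
  m_A(x) = Π_λ (x − λ)^{k_λ}
where k_λ is the size of the *largest* Jordan block for λ (equivalently, the smallest k with (A − λI)^k v = 0 for every generalised eigenvector v of λ).

  λ = -1: largest Jordan block has size 2, contributing (x + 1)^2

So m_A(x) = (x + 1)^2 = x^2 + 2*x + 1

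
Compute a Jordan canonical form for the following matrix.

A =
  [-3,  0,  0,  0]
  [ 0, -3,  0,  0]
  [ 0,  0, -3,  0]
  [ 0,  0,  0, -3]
J_1(-3) ⊕ J_1(-3) ⊕ J_1(-3) ⊕ J_1(-3)

The characteristic polynomial is
  det(x·I − A) = x^4 + 12*x^3 + 54*x^2 + 108*x + 81 = (x + 3)^4

Eigenvalues and multiplicities (the geometric multiplicity of λ is n − rank(A − λI), which equals the number of Jordan blocks for λ):
  λ = -3: algebraic multiplicity = 4, geometric multiplicity = 4

Determining the block sizes for each eigenvalue:
  λ = -3: gm = am = 4, so every block has size 1 → block sizes [1, 1, 1, 1]

Assembling the blocks gives a Jordan form
J =
  [-3,  0,  0,  0]
  [ 0, -3,  0,  0]
  [ 0,  0, -3,  0]
  [ 0,  0,  0, -3]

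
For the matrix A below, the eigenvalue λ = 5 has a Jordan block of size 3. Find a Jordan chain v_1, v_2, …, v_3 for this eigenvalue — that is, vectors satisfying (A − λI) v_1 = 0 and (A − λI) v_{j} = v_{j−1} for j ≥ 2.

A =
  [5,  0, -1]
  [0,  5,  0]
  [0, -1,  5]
A Jordan chain for λ = 5 of length 3:
v_1 = (1, 0, 0)ᵀ
v_2 = (0, 0, -1)ᵀ
v_3 = (0, 1, 0)ᵀ

Let N = A − (5)·I. We want v_3 with N^3 v_3 = 0 but N^2 v_3 ≠ 0; then v_{j-1} := N · v_j for j = 3, …, 2.

Pick v_3 = (0, 1, 0)ᵀ.
Then v_2 = N · v_3 = (0, 0, -1)ᵀ.
Then v_1 = N · v_2 = (1, 0, 0)ᵀ.

Sanity check: (A − (5)·I) v_1 = (0, 0, 0)ᵀ = 0. ✓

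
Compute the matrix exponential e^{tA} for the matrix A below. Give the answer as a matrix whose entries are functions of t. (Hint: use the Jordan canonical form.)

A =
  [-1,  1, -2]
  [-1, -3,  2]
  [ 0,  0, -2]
e^{tA} =
  [t*exp(-2*t) + exp(-2*t), t*exp(-2*t), -2*t*exp(-2*t)]
  [-t*exp(-2*t), -t*exp(-2*t) + exp(-2*t), 2*t*exp(-2*t)]
  [0, 0, exp(-2*t)]

Strategy: write A = P · J · P⁻¹ where J is a Jordan canonical form, so e^{tA} = P · e^{tJ} · P⁻¹, and e^{tJ} can be computed block-by-block.

A has Jordan form
J =
  [-2,  1,  0]
  [ 0, -2,  0]
  [ 0,  0, -2]
(up to reordering of blocks).

Per-block formulas:
  For a 2×2 Jordan block J_2(-2): exp(t · J_2(-2)) = e^(-2t)·(I + t·N), where N is the 2×2 nilpotent shift.
  For a 1×1 block at λ = -2: exp(t · [-2]) = [e^(-2t)].

After assembling e^{tJ} and conjugating by P, we get:

e^{tA} =
  [t*exp(-2*t) + exp(-2*t), t*exp(-2*t), -2*t*exp(-2*t)]
  [-t*exp(-2*t), -t*exp(-2*t) + exp(-2*t), 2*t*exp(-2*t)]
  [0, 0, exp(-2*t)]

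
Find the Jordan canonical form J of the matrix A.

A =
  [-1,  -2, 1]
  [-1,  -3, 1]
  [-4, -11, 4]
J_3(0)

The characteristic polynomial is
  det(x·I − A) = x^3

Eigenvalues and multiplicities (the geometric multiplicity of λ is n − rank(A − λI), which equals the number of Jordan blocks for λ):
  λ = 0: algebraic multiplicity = 3, geometric multiplicity = 1

Determining the block sizes for each eigenvalue:
  λ = 0: one block (gm = 1), so the single block has size am = 3 → block sizes [3]

Assembling the blocks gives a Jordan form
J =
  [0, 1, 0]
  [0, 0, 1]
  [0, 0, 0]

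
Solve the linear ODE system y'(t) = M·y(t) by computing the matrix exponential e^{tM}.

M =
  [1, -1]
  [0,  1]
e^{tM} =
  [exp(t), -t*exp(t)]
  [0, exp(t)]

Strategy: write M = P · J · P⁻¹ where J is a Jordan canonical form, so e^{tM} = P · e^{tJ} · P⁻¹, and e^{tJ} can be computed block-by-block.

M has Jordan form
J =
  [1, 1]
  [0, 1]
(up to reordering of blocks).

Per-block formulas:
  For a 2×2 Jordan block J_2(1): exp(t · J_2(1)) = e^(1t)·(I + t·N), where N is the 2×2 nilpotent shift.

After assembling e^{tJ} and conjugating by P, we get:

e^{tM} =
  [exp(t), -t*exp(t)]
  [0, exp(t)]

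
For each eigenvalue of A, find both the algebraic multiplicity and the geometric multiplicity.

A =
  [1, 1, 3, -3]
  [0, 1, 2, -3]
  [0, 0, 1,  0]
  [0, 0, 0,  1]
λ = 1: alg = 4, geom = 2

Step 1 — factor the characteristic polynomial to read off the algebraic multiplicities:
  χ_A(x) = (x - 1)^4

Step 2 — compute geometric multiplicities via the rank-nullity identity g(λ) = n − rank(A − λI):
  rank(A − (1)·I) = 2, so dim ker(A − (1)·I) = n − 2 = 2

Summary:
  λ = 1: algebraic multiplicity = 4, geometric multiplicity = 2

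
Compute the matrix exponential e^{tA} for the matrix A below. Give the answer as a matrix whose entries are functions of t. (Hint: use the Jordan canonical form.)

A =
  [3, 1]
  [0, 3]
e^{tA} =
  [exp(3*t), t*exp(3*t)]
  [0, exp(3*t)]

Strategy: write A = P · J · P⁻¹ where J is a Jordan canonical form, so e^{tA} = P · e^{tJ} · P⁻¹, and e^{tJ} can be computed block-by-block.

A has Jordan form
J =
  [3, 1]
  [0, 3]
(up to reordering of blocks).

Per-block formulas:
  For a 2×2 Jordan block J_2(3): exp(t · J_2(3)) = e^(3t)·(I + t·N), where N is the 2×2 nilpotent shift.

After assembling e^{tJ} and conjugating by P, we get:

e^{tA} =
  [exp(3*t), t*exp(3*t)]
  [0, exp(3*t)]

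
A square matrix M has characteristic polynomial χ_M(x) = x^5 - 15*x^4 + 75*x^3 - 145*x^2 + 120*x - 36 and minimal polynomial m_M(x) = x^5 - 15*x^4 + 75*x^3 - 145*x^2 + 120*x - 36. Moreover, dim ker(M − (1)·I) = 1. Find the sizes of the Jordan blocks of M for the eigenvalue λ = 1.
Block sizes for λ = 1: [3]

Step 1 — from the characteristic polynomial, algebraic multiplicity of λ = 1 is 3. From dim ker(M − (1)·I) = 1, there are exactly 1 Jordan blocks for λ = 1.
Step 2 — from the minimal polynomial, the factor (x − 1)^3 tells us the largest block for λ = 1 has size 3.
Step 3 — with total size 3, 1 blocks, and largest block 3, the block sizes (in nonincreasing order) are [3].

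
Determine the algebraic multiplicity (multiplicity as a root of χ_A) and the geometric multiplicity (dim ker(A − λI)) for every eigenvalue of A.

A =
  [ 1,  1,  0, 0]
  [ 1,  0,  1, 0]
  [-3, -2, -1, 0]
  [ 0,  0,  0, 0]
λ = 0: alg = 4, geom = 2

Step 1 — factor the characteristic polynomial to read off the algebraic multiplicities:
  χ_A(x) = x^4

Step 2 — compute geometric multiplicities via the rank-nullity identity g(λ) = n − rank(A − λI):
  rank(A − (0)·I) = 2, so dim ker(A − (0)·I) = n − 2 = 2

Summary:
  λ = 0: algebraic multiplicity = 4, geometric multiplicity = 2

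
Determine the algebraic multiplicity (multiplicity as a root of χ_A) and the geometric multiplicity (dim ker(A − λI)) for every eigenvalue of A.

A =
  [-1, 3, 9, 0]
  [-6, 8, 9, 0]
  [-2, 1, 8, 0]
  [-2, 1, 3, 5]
λ = 5: alg = 4, geom = 3

Step 1 — factor the characteristic polynomial to read off the algebraic multiplicities:
  χ_A(x) = (x - 5)^4

Step 2 — compute geometric multiplicities via the rank-nullity identity g(λ) = n − rank(A − λI):
  rank(A − (5)·I) = 1, so dim ker(A − (5)·I) = n − 1 = 3

Summary:
  λ = 5: algebraic multiplicity = 4, geometric multiplicity = 3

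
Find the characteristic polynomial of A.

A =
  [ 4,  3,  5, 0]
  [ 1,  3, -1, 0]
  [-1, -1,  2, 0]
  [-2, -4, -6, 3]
x^4 - 12*x^3 + 54*x^2 - 108*x + 81

Expanding det(x·I − A) (e.g. by cofactor expansion or by noting that A is similar to its Jordan form J, which has the same characteristic polynomial as A) gives
  χ_A(x) = x^4 - 12*x^3 + 54*x^2 - 108*x + 81
which factors as (x - 3)^4. The eigenvalues (with algebraic multiplicities) are λ = 3 with multiplicity 4.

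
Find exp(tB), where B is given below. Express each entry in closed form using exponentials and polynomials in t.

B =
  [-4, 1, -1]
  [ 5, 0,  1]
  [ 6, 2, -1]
e^{tB} =
  [-t*exp(-3*t) + exp(-3*t), t*exp(-3*t), -t*exp(-3*t)]
  [t*exp(-3*t) + exp(t) - exp(-3*t), -t*exp(-3*t) + exp(t), t*exp(-3*t)]
  [2*t*exp(-3*t) + exp(t) - exp(-3*t), -2*t*exp(-3*t) + exp(t) - exp(-3*t), 2*t*exp(-3*t) + exp(-3*t)]

Strategy: write B = P · J · P⁻¹ where J is a Jordan canonical form, so e^{tB} = P · e^{tJ} · P⁻¹, and e^{tJ} can be computed block-by-block.

B has Jordan form
J =
  [-3,  1, 0]
  [ 0, -3, 0]
  [ 0,  0, 1]
(up to reordering of blocks).

Per-block formulas:
  For a 1×1 block at λ = 1: exp(t · [1]) = [e^(1t)].
  For a 2×2 Jordan block J_2(-3): exp(t · J_2(-3)) = e^(-3t)·(I + t·N), where N is the 2×2 nilpotent shift.

After assembling e^{tJ} and conjugating by P, we get:

e^{tB} =
  [-t*exp(-3*t) + exp(-3*t), t*exp(-3*t), -t*exp(-3*t)]
  [t*exp(-3*t) + exp(t) - exp(-3*t), -t*exp(-3*t) + exp(t), t*exp(-3*t)]
  [2*t*exp(-3*t) + exp(t) - exp(-3*t), -2*t*exp(-3*t) + exp(t) - exp(-3*t), 2*t*exp(-3*t) + exp(-3*t)]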